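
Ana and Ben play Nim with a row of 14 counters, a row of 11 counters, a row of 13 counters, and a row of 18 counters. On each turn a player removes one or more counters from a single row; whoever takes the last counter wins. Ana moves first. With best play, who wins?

In binary:
  01110  (14)
  01011  (11)
  01101  (13)
  10010  (18)
  -----
  11010  (26)
The nim-sum is 26 ≠ 0, so this is an N-position: the player to move can win; Ana has a winning move.

Ana wins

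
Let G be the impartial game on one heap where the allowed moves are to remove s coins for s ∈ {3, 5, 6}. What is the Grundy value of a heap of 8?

Compute g(0), g(1), … for moves {3, 5, 6}:
k:     0  1  2  3  4  5  6  7  8
g(k):  0  0  0  1  1  1  2  2  2
So g(8) = 2.

2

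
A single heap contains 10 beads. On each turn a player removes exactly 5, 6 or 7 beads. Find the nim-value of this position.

Grundy values for subtraction set {5, 6, 7}:
g(0) = mex{} = 0
g(1) = mex{} = 0
g(2) = mex{} = 0
g(3) = mex{} = 0
g(4) = mex{} = 0
g(5) = mex{0} = 1
g(6) = mex{0} = 1
g(7) = mex{0} = 1
g(8) = mex{0} = 1
g(9) = mex{0} = 1
g(10) = mex{0,1} = 2
So g(10) = 2.

2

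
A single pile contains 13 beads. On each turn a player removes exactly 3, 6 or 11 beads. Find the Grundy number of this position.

Grundy values for subtraction set {3, 6, 11}:
g(0) = mex{} = 0
g(1) = mex{} = 0
g(2) = mex{} = 0
g(3) = mex{0} = 1
g(4) = mex{0} = 1
g(5) = mex{0} = 1
g(6) = mex{0,1} = 2
g(7) = mex{0,1} = 2
g(8) = mex{0,1} = 2
g(9) = mex{1,2} = 0
g(10) = mex{1,2} = 0
g(11) = mex{0,1,2} = 3
g(12) = mex{0,2} = 1
g(13) = mex{0,2} = 1
So g(13) = 1.

1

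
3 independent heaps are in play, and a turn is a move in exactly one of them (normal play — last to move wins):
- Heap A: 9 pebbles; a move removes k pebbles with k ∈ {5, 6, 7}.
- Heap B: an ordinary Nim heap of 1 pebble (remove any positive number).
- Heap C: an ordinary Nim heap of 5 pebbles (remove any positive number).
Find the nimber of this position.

5

For heap A, compute g(0), g(1), … with moves {5, 6, 7}:
k:     0  1  2  3  4  5  6  7  8  9
g(k):  0  0  0  0  0  1  1  1  1  1
So g(9) = 1.
Heap B is a plain Nim heap of size 1, so its Grundy value is 1.
Heap C is a plain Nim heap of size 5, so its Grundy value is 5.
By the Sprague-Grundy theorem, the Grundy value of a sum of independent games is the XOR of the component values.
Combined value = 1 XOR 1 XOR 5 = 5.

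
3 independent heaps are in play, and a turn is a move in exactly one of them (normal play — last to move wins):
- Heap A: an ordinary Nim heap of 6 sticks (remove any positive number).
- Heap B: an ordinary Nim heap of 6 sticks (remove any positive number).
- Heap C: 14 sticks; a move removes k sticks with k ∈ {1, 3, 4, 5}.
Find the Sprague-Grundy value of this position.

2

Heap A is a plain Nim heap of size 6, so its Grundy value is 6.
Heap B is a plain Nim heap of size 6, so its Grundy value is 6.
For heap C, compute g(0), g(1), … with moves {1, 3, 4, 5}:
g(0) = mex{} = 0
g(1) = mex{0} = 1
g(2) = mex{1} = 0
g(3) = mex{0} = 1
g(4) = mex{0,1} = 2
g(5) = mex{0,1,2} = 3
g(6) = mex{0,1,3} = 2
g(7) = mex{0,1,2} = 3
g(8) = mex{1,2,3} = 0
g(9) = mex{0,2,3} = 1
g(10) = mex{1,2,3} = 0
g(11) = mex{0,2,3} = 1
g(12) = mex{0,1,3} = 2
g(13) = mex{0,1,2} = 3
g(14) = mex{0,1,3} = 2
So g(14) = 2.
The value of a disjunctive sum is the nim-sum of the parts.
Combined value = 6 ⊕ 6 ⊕ 2 = 2.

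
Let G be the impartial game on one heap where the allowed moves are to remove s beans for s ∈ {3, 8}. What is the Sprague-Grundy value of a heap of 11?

0

Compute g(0), g(1), … for moves {3, 8}:
g(0) = mex{} = 0
g(1) = mex{} = 0
g(2) = mex{} = 0
g(3) = mex{0} = 1
g(4) = mex{0} = 1
g(5) = mex{0} = 1
g(6) = mex{1} = 0
g(7) = mex{1} = 0
g(8) = mex{0,1} = 2
g(9) = mex{0} = 1
g(10) = mex{0} = 1
g(11) = mex{1,2} = 0
So g(11) = 0.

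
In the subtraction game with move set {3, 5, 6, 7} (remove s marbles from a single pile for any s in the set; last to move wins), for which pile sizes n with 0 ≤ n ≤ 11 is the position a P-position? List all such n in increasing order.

0, 1, 2, 10, 11

Compute g(0), g(1), … for moves {3, 5, 6, 7}:
g(0) = mex{} = 0
g(1) = mex{} = 0
g(2) = mex{} = 0
g(3) = mex{0} = 1
g(4) = mex{0} = 1
g(5) = mex{0} = 1
g(6) = mex{0,1} = 2
g(7) = mex{0,1} = 2
g(8) = mex{0,1} = 2
g(9) = mex{0,1,2} = 3
g(10) = mex{1,2} = 0
g(11) = mex{1,2} = 0
The P-positions (g = 0) in 0..11 are 0, 1, 2, 10, 11.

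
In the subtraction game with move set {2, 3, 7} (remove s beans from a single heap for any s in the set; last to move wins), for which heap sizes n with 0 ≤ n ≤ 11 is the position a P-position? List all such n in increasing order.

Compute g(0), g(1), … for moves {2, 3, 7}:
g(0) = mex{} = 0
g(1) = mex{} = 0
g(2) = mex{0} = 1
g(3) = mex{0} = 1
g(4) = mex{0,1} = 2
g(5) = mex{1} = 0
g(6) = mex{1,2} = 0
g(7) = mex{0,2} = 1
g(8) = mex{0} = 1
g(9) = mex{0,1} = 2
g(10) = mex{1} = 0
g(11) = mex{1,2} = 0
The P-positions (g = 0) in 0..11 are 0, 1, 5, 6, 10, 11.

0, 1, 5, 6, 10, 11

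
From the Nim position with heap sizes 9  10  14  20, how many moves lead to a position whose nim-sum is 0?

1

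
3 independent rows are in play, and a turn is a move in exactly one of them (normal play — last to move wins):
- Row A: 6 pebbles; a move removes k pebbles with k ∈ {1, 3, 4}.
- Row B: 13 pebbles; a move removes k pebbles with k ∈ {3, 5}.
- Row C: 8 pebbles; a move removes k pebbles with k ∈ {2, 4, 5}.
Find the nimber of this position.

3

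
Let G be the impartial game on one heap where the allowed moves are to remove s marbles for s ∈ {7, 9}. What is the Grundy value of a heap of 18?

Build the Grundy sequence with g(k) = mex{g(k−s) : s ∈ {7, 9}, s ≤ k}:
k:     0  1  2  3  4  5  6  7  8  9 10 11 12 13 14 15 16 17 18
g(k):  0  0  0  0  0  0  0  1  1  1  1  1  1  1  2  2  0  0  0
So g(18) = 0.

0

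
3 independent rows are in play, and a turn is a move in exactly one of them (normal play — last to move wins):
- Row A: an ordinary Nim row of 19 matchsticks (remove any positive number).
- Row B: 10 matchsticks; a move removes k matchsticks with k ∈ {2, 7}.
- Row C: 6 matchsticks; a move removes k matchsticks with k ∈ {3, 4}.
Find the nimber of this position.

Row A is a plain Nim row of size 19, so its Grundy value is 19.
For row B, compute g(0), g(1), … with moves {2, 7}:
g(0) = mex{} = 0
g(1) = mex{} = 0
g(2) = mex{0} = 1
g(3) = mex{0} = 1
g(4) = mex{1} = 0
g(5) = mex{1} = 0
g(6) = mex{0} = 1
g(7) = mex{0} = 1
g(8) = mex{0,1} = 2
g(9) = mex{1} = 0
g(10) = mex{1,2} = 0
So g(10) = 0.
Build the Grundy sequence for row C with g(k) = mex{g(k−s) : s ∈ {3, 4}, s ≤ k}:
k:     0  1  2  3  4  5  6
g(k):  0  0  0  1  1  1  2
So g(6) = 2.
The value of a disjunctive sum is the nim-sum of the parts.
Combined value = 19 ⊕ 0 ⊕ 2 = 17.

17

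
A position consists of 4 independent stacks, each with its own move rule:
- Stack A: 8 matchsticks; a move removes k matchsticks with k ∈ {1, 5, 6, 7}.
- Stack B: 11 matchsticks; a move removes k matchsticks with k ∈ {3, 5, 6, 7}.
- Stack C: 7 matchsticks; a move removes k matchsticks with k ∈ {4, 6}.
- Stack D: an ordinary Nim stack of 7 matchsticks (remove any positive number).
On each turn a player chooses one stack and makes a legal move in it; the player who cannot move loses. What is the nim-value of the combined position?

4

Grundy values for stack A (subtraction set {1, 5, 6, 7}):
g(0) = mex{} = 0
g(1) = mex{0} = 1
g(2) = mex{1} = 0
g(3) = mex{0} = 1
g(4) = mex{1} = 0
g(5) = mex{0} = 1
g(6) = mex{0,1} = 2
g(7) = mex{0,1,2} = 3
g(8) = mex{0,1,3} = 2
So g(8) = 2.
Build the Grundy sequence for stack B with g(k) = mex{g(k−s) : s ∈ {3, 5, 6, 7}, s ≤ k}:
g(0) = mex{} = 0
g(1) = mex{} = 0
g(2) = mex{} = 0
g(3) = mex{0} = 1
g(4) = mex{0} = 1
g(5) = mex{0} = 1
g(6) = mex{0,1} = 2
g(7) = mex{0,1} = 2
g(8) = mex{0,1} = 2
g(9) = mex{0,1,2} = 3
g(10) = mex{1,2} = 0
g(11) = mex{1,2} = 0
So g(11) = 0.
Grundy values for stack C (subtraction set {4, 6}):
g(0) = mex{} = 0
g(1) = mex{} = 0
g(2) = mex{} = 0
g(3) = mex{} = 0
g(4) = mex{0} = 1
g(5) = mex{0} = 1
g(6) = mex{0} = 1
g(7) = mex{0} = 1
So g(7) = 1.
Stack D is a plain Nim stack of size 7, so its Grundy value is 7.
By the Sprague-Grundy theorem, the Grundy value of a sum of independent games is the XOR of the component values.
Combined value = 2 XOR 0 XOR 1 XOR 7 = 4.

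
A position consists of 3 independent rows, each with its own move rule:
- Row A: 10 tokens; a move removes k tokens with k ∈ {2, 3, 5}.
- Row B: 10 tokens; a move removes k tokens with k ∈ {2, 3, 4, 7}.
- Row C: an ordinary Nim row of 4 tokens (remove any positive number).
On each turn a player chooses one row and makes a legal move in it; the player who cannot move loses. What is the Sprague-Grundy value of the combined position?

7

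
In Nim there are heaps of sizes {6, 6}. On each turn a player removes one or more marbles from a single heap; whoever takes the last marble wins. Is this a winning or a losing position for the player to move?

Losing position

Nim-sum: 6 ^ 6 = 0.
The nim-sum is 0, so this is a P-position: the player to move is in a losing position under optimal play.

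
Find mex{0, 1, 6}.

The values 0, 1 are all present; 2 is the first non-negative integer missing from the set.

2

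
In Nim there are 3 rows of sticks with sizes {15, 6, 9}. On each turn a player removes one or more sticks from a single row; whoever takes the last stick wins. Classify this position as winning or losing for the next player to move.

Losing position

Nim-sum: 15 ^ 6 ^ 9 = 0.
The nim-sum is 0, so this is a P-position: the player to move is in a losing position under optimal play.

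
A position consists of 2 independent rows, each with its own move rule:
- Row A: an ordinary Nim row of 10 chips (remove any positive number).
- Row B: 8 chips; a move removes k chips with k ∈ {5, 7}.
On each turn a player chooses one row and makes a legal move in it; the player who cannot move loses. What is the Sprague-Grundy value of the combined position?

Row A is a plain Nim row of size 10, so its Grundy value is 10.
Grundy values for row B (subtraction set {5, 7}):
g(0) = mex{} = 0
g(1) = mex{} = 0
g(2) = mex{} = 0
g(3) = mex{} = 0
g(4) = mex{} = 0
g(5) = mex{0} = 1
g(6) = mex{0} = 1
g(7) = mex{0} = 1
g(8) = mex{0} = 1
So g(8) = 1.
The value of a disjunctive sum is the nim-sum of the parts.
Combined value = 10 XOR 1 = 11.

11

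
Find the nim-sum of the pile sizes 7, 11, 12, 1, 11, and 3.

9

In binary:
  0111  (7)
  1011  (11)
  1100  (12)
  0001  (1)
  1011  (11)
  0011  (3)
  ----
  1001  (9)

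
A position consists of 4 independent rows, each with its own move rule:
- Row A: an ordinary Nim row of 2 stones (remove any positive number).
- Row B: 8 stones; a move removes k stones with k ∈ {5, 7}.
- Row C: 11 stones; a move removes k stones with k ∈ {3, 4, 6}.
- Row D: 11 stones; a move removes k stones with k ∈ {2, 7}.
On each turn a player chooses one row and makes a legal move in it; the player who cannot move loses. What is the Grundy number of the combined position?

2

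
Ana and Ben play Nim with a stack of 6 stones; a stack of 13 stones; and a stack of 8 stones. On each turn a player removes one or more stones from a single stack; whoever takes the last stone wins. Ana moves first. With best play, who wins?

Ana wins

Compute the nim-sum pairwise:
6 XOR 13 = 11
11 XOR 8 = 3
The nim-sum is 3 ≠ 0, so this is an N-position: the player to move can win; Ana has a winning move.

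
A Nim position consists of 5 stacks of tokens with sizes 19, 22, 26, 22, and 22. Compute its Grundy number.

31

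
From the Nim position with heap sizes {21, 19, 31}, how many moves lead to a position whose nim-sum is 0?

Compute the nim-sum pairwise:
21 ^ 19 = 6
6 ^ 31 = 25
The overall nim-sum is X = 25. A heap of size p has a winning move iff p XOR X < p (reduce it to p XOR X).
  21: 21 XOR 25 = 12 < 21 — winning move (to 12).
  19: 19 XOR 25 = 10 < 19 — winning move (to 10).
  31: 31 XOR 25 = 6 < 31 — winning move (to 6).
That gives 3 winning moves.

3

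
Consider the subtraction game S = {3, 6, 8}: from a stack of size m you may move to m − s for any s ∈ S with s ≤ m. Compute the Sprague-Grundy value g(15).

Build the Grundy sequence with g(k) = mex{g(k−s) : s ∈ {3, 6, 8}, s ≤ k}:
k:     0  1  2  3  4  5  6  7  8  9 10 11 12 13 14 15
g(k):  0  0  0  1  1  1  2  2  2  3  3  0  0  0  1  1
So g(15) = 1.

1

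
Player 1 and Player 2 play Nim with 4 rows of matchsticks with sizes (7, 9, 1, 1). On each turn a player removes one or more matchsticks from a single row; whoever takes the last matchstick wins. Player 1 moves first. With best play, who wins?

Player 1 wins

Write each in binary and XOR column by column:
  0111  (7)
  1001  (9)
  0001  (1)
  0001  (1)
  ----
  1110  (14)
The nim-sum is 14 ≠ 0, so this is an N-position: the player to move can win; Player 1 has a winning move.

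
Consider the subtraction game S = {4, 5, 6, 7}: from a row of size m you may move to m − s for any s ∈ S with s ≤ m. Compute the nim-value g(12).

0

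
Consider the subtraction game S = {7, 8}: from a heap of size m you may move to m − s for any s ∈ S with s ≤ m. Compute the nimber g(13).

1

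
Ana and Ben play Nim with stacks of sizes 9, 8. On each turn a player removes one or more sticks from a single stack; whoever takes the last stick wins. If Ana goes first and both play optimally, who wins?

Ana wins

Bitwise XOR of the heap sizes:
  1001  (9)
  1000  (8)
  ----
  0001  (1)
The nim-sum is 1 ≠ 0, so this is an N-position: the player to move can win; Ana has a winning move.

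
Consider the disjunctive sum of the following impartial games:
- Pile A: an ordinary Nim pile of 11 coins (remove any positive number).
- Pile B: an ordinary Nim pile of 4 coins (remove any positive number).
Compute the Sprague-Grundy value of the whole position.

Pile A is a plain Nim pile of size 11, so its Grundy value is 11.
Pile B is a plain Nim pile of size 4, so its Grundy value is 4.
The value of a disjunctive sum is the nim-sum of the parts.
Combined value = 11 XOR 4 = 15.

15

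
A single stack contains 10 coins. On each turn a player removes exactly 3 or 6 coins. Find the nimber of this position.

0

Build the Grundy sequence with g(k) = mex{g(k−s) : s ∈ {3, 6}, s ≤ k}:
k:     0  1  2  3  4  5  6  7  8  9 10
g(k):  0  0  0  1  1  1  2  2  2  0  0
So g(10) = 0.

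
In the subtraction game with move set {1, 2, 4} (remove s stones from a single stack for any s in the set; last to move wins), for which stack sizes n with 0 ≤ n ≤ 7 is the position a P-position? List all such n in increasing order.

0, 3, 6

Compute g(0), g(1), … for moves {1, 2, 4}:
g(0) = mex{} = 0
g(1) = mex{0} = 1
g(2) = mex{0,1} = 2
g(3) = mex{1,2} = 0
g(4) = mex{0,2} = 1
g(5) = mex{0,1} = 2
g(6) = mex{1,2} = 0
g(7) = mex{0,2} = 1
The P-positions (g = 0) in 0..7 are 0, 3, 6.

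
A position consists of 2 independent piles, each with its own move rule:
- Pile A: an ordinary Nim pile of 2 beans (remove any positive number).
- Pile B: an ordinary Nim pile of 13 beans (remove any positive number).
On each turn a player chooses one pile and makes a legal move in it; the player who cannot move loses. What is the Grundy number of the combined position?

Pile A is a plain Nim pile of size 2, so its Grundy value is 2.
Pile B is a plain Nim pile of size 13, so its Grundy value is 13.
By the Sprague-Grundy theorem, the Grundy value of a sum of independent games is the XOR of the component values.
Combined value = 2 ⊕ 13 = 15.

15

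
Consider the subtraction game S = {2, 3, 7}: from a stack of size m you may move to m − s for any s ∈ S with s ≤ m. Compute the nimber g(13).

1

Build the Grundy sequence with g(k) = mex{g(k−s) : s ∈ {2, 3, 7}, s ≤ k}:
g(0) = mex{} = 0
g(1) = mex{} = 0
g(2) = mex{0} = 1
g(3) = mex{0} = 1
g(4) = mex{0,1} = 2
g(5) = mex{1} = 0
g(6) = mex{1,2} = 0
g(7) = mex{0,2} = 1
g(8) = mex{0} = 1
g(9) = mex{0,1} = 2
g(10) = mex{1} = 0
g(11) = mex{1,2} = 0
g(12) = mex{0,2} = 1
g(13) = mex{0} = 1
So g(13) = 1.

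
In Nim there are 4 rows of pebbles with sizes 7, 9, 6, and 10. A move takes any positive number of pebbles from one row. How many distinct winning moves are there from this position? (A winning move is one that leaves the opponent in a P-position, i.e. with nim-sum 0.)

3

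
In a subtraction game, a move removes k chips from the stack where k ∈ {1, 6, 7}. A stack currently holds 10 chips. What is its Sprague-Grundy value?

Compute g(0), g(1), … for moves {1, 6, 7}:
g(0) = mex{} = 0
g(1) = mex{0} = 1
g(2) = mex{1} = 0
g(3) = mex{0} = 1
g(4) = mex{1} = 0
g(5) = mex{0} = 1
g(6) = mex{0,1} = 2
g(7) = mex{0,1,2} = 3
g(8) = mex{0,1,3} = 2
g(9) = mex{0,1,2} = 3
g(10) = mex{0,1,3} = 2
So g(10) = 2.

2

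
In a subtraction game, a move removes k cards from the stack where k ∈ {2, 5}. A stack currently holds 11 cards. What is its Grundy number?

0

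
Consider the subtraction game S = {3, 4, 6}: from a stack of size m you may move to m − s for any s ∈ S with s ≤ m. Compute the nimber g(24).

Build the Grundy sequence with g(k) = mex{g(k−s) : s ∈ {3, 4, 6}, s ≤ k}:
k:     0  1  2  3  4  5  6  7  8  9 10 11 12 13 14 15 16 17 18 19 20 21 22 23 24
g(k):  0  0  0  1  1  1  2  2  2  0  0  0  1  1  1  2  2  2  0  0  0  1  1  1  2
So g(24) = 2.

2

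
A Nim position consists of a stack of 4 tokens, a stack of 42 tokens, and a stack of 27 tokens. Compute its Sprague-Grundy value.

Nim-sum: 4 ⊕ 42 ⊕ 27 = 53.

53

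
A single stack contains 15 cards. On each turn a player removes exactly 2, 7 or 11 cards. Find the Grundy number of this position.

Grundy values for subtraction set {2, 7, 11}:
k:     0  1  2  3  4  5  6  7  8  9 10 11 12 13 14 15
g(k):  0  0  1  1  0  0  1  1  2  0  0  1  1  0  0  1
So g(15) = 1.

1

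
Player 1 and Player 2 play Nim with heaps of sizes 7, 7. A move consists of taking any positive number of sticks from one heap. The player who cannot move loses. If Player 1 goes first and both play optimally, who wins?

Write each in binary and XOR column by column:
  111  (7)
  111  (7)
  ---
  000  (0)
The nim-sum is 0, so this is a P-position: the player to move is in a losing position under optimal play; Player 1 is about to move from it and so loses — Player 2 wins.

Player 2 wins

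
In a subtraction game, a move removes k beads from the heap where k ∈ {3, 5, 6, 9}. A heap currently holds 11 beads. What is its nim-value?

Build the Grundy sequence with g(k) = mex{g(k−s) : s ∈ {3, 5, 6, 9}, s ≤ k}:
g(0) = mex{} = 0
g(1) = mex{} = 0
g(2) = mex{} = 0
g(3) = mex{0} = 1
g(4) = mex{0} = 1
g(5) = mex{0} = 1
g(6) = mex{0,1} = 2
g(7) = mex{0,1} = 2
g(8) = mex{0,1} = 2
g(9) = mex{0,1,2} = 3
g(10) = mex{0,1,2} = 3
g(11) = mex{0,1,2} = 3
So g(11) = 3.

3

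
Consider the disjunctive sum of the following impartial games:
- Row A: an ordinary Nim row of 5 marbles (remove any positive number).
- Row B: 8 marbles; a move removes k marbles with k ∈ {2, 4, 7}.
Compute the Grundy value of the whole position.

Row A is a plain Nim row of size 5, so its Grundy value is 5.
Grundy values for row B (subtraction set {2, 4, 7}):
g(0) = mex{} = 0
g(1) = mex{} = 0
g(2) = mex{0} = 1
g(3) = mex{0} = 1
g(4) = mex{0,1} = 2
g(5) = mex{0,1} = 2
g(6) = mex{1,2} = 0
g(7) = mex{0,1,2} = 3
g(8) = mex{0,2} = 1
So g(8) = 1.
By the Sprague-Grundy theorem, the Grundy value of a sum of independent games is the XOR of the component values.
Combined value = 5 XOR 1 = 4.

4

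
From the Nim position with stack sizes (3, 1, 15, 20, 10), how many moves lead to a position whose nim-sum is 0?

Nim-sum: 3 ^ 1 ^ 15 ^ 20 ^ 10 = 19.
The overall nim-sum is X = 19. A stack of size p has a winning move iff p XOR X < p (reduce it to p XOR X).
  3: 3 XOR 19 = 16 ≥ 3 — no move.
  1: 1 XOR 19 = 18 ≥ 1 — no move.
  15: 15 XOR 19 = 28 ≥ 15 — no move.
  20: 20 XOR 19 = 7 < 20 — winning move (to 7).
  10: 10 XOR 19 = 25 ≥ 10 — no move.
That gives 1 winning move.

1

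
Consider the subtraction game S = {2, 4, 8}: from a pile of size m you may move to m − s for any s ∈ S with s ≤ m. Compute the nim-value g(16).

2

Build the Grundy sequence with g(k) = mex{g(k−s) : s ∈ {2, 4, 8}, s ≤ k}:
k:     0  1  2  3  4  5  6  7  8  9 10 11 12 13 14 15 16
g(k):  0  0  1  1  2  2  0  0  1  1  2  2  0  0  1  1  2
So g(16) = 2.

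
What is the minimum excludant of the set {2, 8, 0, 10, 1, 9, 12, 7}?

3

The values 0, 1, 2 are all present; 3 is the first non-negative integer missing from the set.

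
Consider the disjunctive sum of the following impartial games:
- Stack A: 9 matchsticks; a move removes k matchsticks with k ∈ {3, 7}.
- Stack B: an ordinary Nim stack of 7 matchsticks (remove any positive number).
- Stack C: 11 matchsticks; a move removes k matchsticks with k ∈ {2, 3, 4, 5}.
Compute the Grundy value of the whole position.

4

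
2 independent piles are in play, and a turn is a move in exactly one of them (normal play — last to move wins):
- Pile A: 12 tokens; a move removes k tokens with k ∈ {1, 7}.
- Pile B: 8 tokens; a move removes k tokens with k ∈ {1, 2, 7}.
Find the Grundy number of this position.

2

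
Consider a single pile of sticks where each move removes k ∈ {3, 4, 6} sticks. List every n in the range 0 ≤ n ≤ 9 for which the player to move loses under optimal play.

0, 1, 2, 9

Compute g(0), g(1), … for moves {3, 4, 6}:
k:     0  1  2  3  4  5  6  7  8  9
g(k):  0  0  0  1  1  1  2  2  2  0
The P-positions (g = 0) in 0..9 are 0, 1, 2, 9.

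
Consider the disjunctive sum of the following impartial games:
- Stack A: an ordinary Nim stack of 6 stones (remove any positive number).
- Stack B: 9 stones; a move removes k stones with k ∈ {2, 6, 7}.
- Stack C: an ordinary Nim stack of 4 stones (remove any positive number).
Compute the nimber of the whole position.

2

Stack A is a plain Nim stack of size 6, so its Grundy value is 6.
For stack B, compute g(0), g(1), … with moves {2, 6, 7}:
k:     0  1  2  3  4  5  6  7  8  9
g(k):  0  0  1  1  0  0  1  1  2  0
So g(9) = 0.
Stack C is a plain Nim stack of size 4, so its Grundy value is 4.
The value of a disjunctive sum is the nim-sum of the parts.
Combined value = 6 XOR 0 XOR 4 = 2.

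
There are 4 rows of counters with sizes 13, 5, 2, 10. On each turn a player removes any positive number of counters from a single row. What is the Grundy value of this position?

0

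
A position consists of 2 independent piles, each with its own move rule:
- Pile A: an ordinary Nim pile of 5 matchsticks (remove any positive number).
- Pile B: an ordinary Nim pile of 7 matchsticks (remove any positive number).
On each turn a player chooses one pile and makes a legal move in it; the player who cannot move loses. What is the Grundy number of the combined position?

2

Pile A is a plain Nim pile of size 5, so its Grundy value is 5.
Pile B is a plain Nim pile of size 7, so its Grundy value is 7.
The value of a disjunctive sum is the nim-sum of the parts.
Combined value = 5 ⊕ 7 = 2.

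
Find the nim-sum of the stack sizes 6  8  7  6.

15

Compute the nim-sum pairwise:
6 ^ 8 = 14
14 ^ 7 = 9
9 ^ 6 = 15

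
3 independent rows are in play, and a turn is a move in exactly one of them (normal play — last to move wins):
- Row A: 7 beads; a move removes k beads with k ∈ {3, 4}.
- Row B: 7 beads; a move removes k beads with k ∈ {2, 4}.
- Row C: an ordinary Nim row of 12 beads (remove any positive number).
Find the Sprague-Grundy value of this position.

For row A, compute g(0), g(1), … with moves {3, 4}:
g(0) = mex{} = 0
g(1) = mex{} = 0
g(2) = mex{} = 0
g(3) = mex{0} = 1
g(4) = mex{0} = 1
g(5) = mex{0} = 1
g(6) = mex{0,1} = 2
g(7) = mex{1} = 0
So g(7) = 0.
Build the Grundy sequence for row B with g(k) = mex{g(k−s) : s ∈ {2, 4}, s ≤ k}:
k:     0  1  2  3  4  5  6  7
g(k):  0  0  1  1  2  2  0  0
So g(7) = 0.
Row C is a plain Nim row of size 12, so its Grundy value is 12.
The value of a disjunctive sum is the nim-sum of the parts.
Combined value = 0 XOR 0 XOR 12 = 12.

12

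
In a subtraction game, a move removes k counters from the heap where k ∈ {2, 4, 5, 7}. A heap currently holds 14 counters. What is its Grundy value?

2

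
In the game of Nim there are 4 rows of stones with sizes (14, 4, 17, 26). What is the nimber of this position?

Nim-sum: 14 ^ 4 ^ 17 ^ 26 = 1.

1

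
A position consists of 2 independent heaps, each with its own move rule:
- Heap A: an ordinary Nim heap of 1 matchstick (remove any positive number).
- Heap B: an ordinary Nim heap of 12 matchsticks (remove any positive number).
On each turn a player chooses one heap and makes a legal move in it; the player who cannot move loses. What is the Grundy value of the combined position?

13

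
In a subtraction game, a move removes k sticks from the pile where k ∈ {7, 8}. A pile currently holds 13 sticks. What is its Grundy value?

1

Compute g(0), g(1), … for moves {7, 8}:
g(0) = mex{} = 0
g(1) = mex{} = 0
g(2) = mex{} = 0
g(3) = mex{} = 0
g(4) = mex{} = 0
g(5) = mex{} = 0
g(6) = mex{} = 0
g(7) = mex{0} = 1
g(8) = mex{0} = 1
g(9) = mex{0} = 1
g(10) = mex{0} = 1
g(11) = mex{0} = 1
g(12) = mex{0} = 1
g(13) = mex{0} = 1
So g(13) = 1.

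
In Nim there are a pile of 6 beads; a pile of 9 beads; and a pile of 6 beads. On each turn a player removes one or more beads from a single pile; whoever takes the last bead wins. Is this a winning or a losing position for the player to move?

In binary:
  0110  (6)
  1001  (9)
  0110  (6)
  ----
  1001  (9)
The nim-sum is 9 ≠ 0, so this is an N-position: the player to move can win.

Winning position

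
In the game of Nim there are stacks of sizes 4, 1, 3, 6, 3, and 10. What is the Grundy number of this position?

9

Nim-sum: 4 ⊕ 1 ⊕ 3 ⊕ 6 ⊕ 3 ⊕ 10 = 9.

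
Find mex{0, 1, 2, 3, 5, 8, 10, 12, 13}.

4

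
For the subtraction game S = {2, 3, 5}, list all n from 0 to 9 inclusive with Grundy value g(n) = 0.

0, 1, 7, 8

Grundy values for subtraction set {2, 3, 5}:
g(0) = mex{} = 0
g(1) = mex{} = 0
g(2) = mex{0} = 1
g(3) = mex{0} = 1
g(4) = mex{0,1} = 2
g(5) = mex{0,1} = 2
g(6) = mex{0,1,2} = 3
g(7) = mex{1,2} = 0
g(8) = mex{1,2,3} = 0
g(9) = mex{0,2,3} = 1
The P-positions (g = 0) in 0..9 are 0, 1, 7, 8.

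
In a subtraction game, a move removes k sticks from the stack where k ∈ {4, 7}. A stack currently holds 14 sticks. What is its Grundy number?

Build the Grundy sequence with g(k) = mex{g(k−s) : s ∈ {4, 7}, s ≤ k}:
g(0) = mex{} = 0
g(1) = mex{} = 0
g(2) = mex{} = 0
g(3) = mex{} = 0
g(4) = mex{0} = 1
g(5) = mex{0} = 1
g(6) = mex{0} = 1
g(7) = mex{0} = 1
g(8) = mex{0,1} = 2
g(9) = mex{0,1} = 2
g(10) = mex{0,1} = 2
g(11) = mex{1} = 0
g(12) = mex{1,2} = 0
g(13) = mex{1,2} = 0
g(14) = mex{1,2} = 0
So g(14) = 0.

0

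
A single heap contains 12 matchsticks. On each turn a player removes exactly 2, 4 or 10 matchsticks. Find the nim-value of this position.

0

Compute g(0), g(1), … for moves {2, 4, 10}:
g(0) = mex{} = 0
g(1) = mex{} = 0
g(2) = mex{0} = 1
g(3) = mex{0} = 1
g(4) = mex{0,1} = 2
g(5) = mex{0,1} = 2
g(6) = mex{1,2} = 0
g(7) = mex{1,2} = 0
g(8) = mex{0,2} = 1
g(9) = mex{0,2} = 1
g(10) = mex{0,1} = 2
g(11) = mex{0,1} = 2
g(12) = mex{1,2} = 0
So g(12) = 0.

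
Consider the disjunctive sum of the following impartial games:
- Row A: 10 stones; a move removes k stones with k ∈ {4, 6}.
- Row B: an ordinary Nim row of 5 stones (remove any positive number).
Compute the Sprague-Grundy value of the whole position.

5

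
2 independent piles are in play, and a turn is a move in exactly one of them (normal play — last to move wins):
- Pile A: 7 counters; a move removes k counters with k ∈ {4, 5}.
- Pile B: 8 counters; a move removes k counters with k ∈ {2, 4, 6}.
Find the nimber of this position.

1

For pile A, compute g(0), g(1), … with moves {4, 5}:
g(0) = mex{} = 0
g(1) = mex{} = 0
g(2) = mex{} = 0
g(3) = mex{} = 0
g(4) = mex{0} = 1
g(5) = mex{0} = 1
g(6) = mex{0} = 1
g(7) = mex{0} = 1
So g(7) = 1.
For pile B, compute g(0), g(1), … with moves {2, 4, 6}:
k:     0  1  2  3  4  5  6  7  8
g(k):  0  0  1  1  2  2  3  3  0
So g(8) = 0.
By the Sprague-Grundy theorem, the Grundy value of a sum of independent games is the XOR of the component values.
Combined value = 1 XOR 0 = 1.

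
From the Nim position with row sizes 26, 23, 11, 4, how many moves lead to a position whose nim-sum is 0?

3

Nim-sum: 26 ^ 23 ^ 11 ^ 4 = 2.
The overall nim-sum is X = 2. A row of size p has a winning move iff p XOR X < p (reduce it to p XOR X).
  26: 26 XOR 2 = 24 < 26 — winning move (to 24).
  23: 23 XOR 2 = 21 < 23 — winning move (to 21).
  11: 11 XOR 2 = 9 < 11 — winning move (to 9).
  4: 4 XOR 2 = 6 ≥ 4 — no move.
That gives 3 winning moves.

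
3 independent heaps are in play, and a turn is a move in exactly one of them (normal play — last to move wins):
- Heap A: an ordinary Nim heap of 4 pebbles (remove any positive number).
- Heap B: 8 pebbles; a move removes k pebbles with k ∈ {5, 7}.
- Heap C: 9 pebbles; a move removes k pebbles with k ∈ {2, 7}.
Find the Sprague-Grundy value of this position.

Heap A is a plain Nim heap of size 4, so its Grundy value is 4.
For heap B, compute g(0), g(1), … with moves {5, 7}:
g(0) = mex{} = 0
g(1) = mex{} = 0
g(2) = mex{} = 0
g(3) = mex{} = 0
g(4) = mex{} = 0
g(5) = mex{0} = 1
g(6) = mex{0} = 1
g(7) = mex{0} = 1
g(8) = mex{0} = 1
So g(8) = 1.
For heap C, compute g(0), g(1), … with moves {2, 7}:
k:     0  1  2  3  4  5  6  7  8  9
g(k):  0  0  1  1  0  0  1  1  2  0
So g(9) = 0.
The value of a disjunctive sum is the nim-sum of the parts.
Combined value = 4 ⊕ 1 ⊕ 0 = 5.

5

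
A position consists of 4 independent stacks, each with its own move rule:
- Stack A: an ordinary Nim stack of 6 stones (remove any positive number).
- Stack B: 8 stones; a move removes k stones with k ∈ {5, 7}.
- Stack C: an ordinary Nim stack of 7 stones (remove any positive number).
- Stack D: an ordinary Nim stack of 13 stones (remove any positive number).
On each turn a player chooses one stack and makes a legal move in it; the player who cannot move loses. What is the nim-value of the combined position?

Stack A is a plain Nim stack of size 6, so its Grundy value is 6.
Grundy values for stack B (subtraction set {5, 7}):
g(0) = mex{} = 0
g(1) = mex{} = 0
g(2) = mex{} = 0
g(3) = mex{} = 0
g(4) = mex{} = 0
g(5) = mex{0} = 1
g(6) = mex{0} = 1
g(7) = mex{0} = 1
g(8) = mex{0} = 1
So g(8) = 1.
Stack C is a plain Nim stack of size 7, so its Grundy value is 7.
Stack D is a plain Nim stack of size 13, so its Grundy value is 13.
By the Sprague-Grundy theorem, the Grundy value of a sum of independent games is the XOR of the component values.
Combined value = 6 XOR 1 XOR 7 XOR 13 = 13.

13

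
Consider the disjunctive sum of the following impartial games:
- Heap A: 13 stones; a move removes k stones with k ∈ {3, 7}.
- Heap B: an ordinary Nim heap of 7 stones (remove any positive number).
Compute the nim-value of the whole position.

For heap A, compute g(0), g(1), … with moves {3, 7}:
k:     0  1  2  3  4  5  6  7  8  9 10 11 12 13
g(k):  0  0  0  1  1  1  0  2  2  1  0  0  0  1
So g(13) = 1.
Heap B is a plain Nim heap of size 7, so its Grundy value is 7.
The value of a disjunctive sum is the nim-sum of the parts.
Combined value = 1 XOR 7 = 6.

6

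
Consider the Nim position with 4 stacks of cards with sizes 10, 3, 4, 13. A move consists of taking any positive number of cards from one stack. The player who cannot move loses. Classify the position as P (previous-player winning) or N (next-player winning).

Compute the nim-sum pairwise:
10 ^ 3 = 9
9 ^ 4 = 13
13 ^ 13 = 0
The nim-sum is 0, so this is a P-position: the player to move is in a losing position under optimal play.

P-position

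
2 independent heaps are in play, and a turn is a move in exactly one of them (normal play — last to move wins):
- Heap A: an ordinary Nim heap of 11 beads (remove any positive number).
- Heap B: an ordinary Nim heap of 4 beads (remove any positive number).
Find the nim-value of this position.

Heap A is a plain Nim heap of size 11, so its Grundy value is 11.
Heap B is a plain Nim heap of size 4, so its Grundy value is 4.
By the Sprague-Grundy theorem, the Grundy value of a sum of independent games is the XOR of the component values.
Combined value = 11 ⊕ 4 = 15.

15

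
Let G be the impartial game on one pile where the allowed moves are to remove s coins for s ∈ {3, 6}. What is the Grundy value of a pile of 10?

0

Grundy values for subtraction set {3, 6}:
k:     0  1  2  3  4  5  6  7  8  9 10
g(k):  0  0  0  1  1  1  2  2  2  0  0
So g(10) = 0.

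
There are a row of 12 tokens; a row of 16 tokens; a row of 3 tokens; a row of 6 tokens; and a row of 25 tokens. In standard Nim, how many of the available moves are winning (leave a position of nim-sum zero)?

Compute the nim-sum pairwise:
12 ^ 16 = 28
28 ^ 3 = 31
31 ^ 6 = 25
25 ^ 25 = 0
The nim-sum is already 0, so every move leaves a nonzero nim-sum — there are no winning moves.

0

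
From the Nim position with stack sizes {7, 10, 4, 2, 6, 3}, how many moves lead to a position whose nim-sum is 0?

1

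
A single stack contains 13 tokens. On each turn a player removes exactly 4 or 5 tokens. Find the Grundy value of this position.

Grundy values for subtraction set {4, 5}:
g(0) = mex{} = 0
g(1) = mex{} = 0
g(2) = mex{} = 0
g(3) = mex{} = 0
g(4) = mex{0} = 1
g(5) = mex{0} = 1
g(6) = mex{0} = 1
g(7) = mex{0} = 1
g(8) = mex{0,1} = 2
g(9) = mex{1} = 0
g(10) = mex{1} = 0
g(11) = mex{1} = 0
g(12) = mex{1,2} = 0
g(13) = mex{0,2} = 1
So g(13) = 1.

1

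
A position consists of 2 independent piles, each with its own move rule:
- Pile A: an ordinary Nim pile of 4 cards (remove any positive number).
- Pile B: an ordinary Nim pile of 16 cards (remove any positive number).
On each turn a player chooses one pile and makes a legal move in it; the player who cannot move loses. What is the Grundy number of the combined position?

Pile A is a plain Nim pile of size 4, so its Grundy value is 4.
Pile B is a plain Nim pile of size 16, so its Grundy value is 16.
The value of a disjunctive sum is the nim-sum of the parts.
Combined value = 4 XOR 16 = 20.

20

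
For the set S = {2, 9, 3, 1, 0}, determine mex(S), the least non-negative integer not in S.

4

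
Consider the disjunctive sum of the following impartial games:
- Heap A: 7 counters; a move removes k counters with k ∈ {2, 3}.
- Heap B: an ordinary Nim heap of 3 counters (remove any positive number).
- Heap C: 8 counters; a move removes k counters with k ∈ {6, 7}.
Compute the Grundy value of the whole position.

3

For heap A, compute g(0), g(1), … with moves {2, 3}:
g(0) = mex{} = 0
g(1) = mex{} = 0
g(2) = mex{0} = 1
g(3) = mex{0} = 1
g(4) = mex{0,1} = 2
g(5) = mex{1} = 0
g(6) = mex{1,2} = 0
g(7) = mex{0,2} = 1
So g(7) = 1.
Heap B is a plain Nim heap of size 3, so its Grundy value is 3.
Build the Grundy sequence for heap C with g(k) = mex{g(k−s) : s ∈ {6, 7}, s ≤ k}:
g(0) = mex{} = 0
g(1) = mex{} = 0
g(2) = mex{} = 0
g(3) = mex{} = 0
g(4) = mex{} = 0
g(5) = mex{} = 0
g(6) = mex{0} = 1
g(7) = mex{0} = 1
g(8) = mex{0} = 1
So g(8) = 1.
The value of a disjunctive sum is the nim-sum of the parts.
Combined value = 1 ⊕ 3 ⊕ 1 = 3.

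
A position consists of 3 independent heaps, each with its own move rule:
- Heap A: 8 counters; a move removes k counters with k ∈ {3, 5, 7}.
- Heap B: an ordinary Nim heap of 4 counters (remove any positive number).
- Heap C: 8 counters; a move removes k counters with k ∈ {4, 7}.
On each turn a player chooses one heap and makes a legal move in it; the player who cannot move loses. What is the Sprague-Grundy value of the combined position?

4

Build the Grundy sequence for heap A with g(k) = mex{g(k−s) : s ∈ {3, 5, 7}, s ≤ k}:
k:     0  1  2  3  4  5  6  7  8
g(k):  0  0  0  1  1  1  2  2  2
So g(8) = 2.
Heap B is a plain Nim heap of size 4, so its Grundy value is 4.
Build the Grundy sequence for heap C with g(k) = mex{g(k−s) : s ∈ {4, 7}, s ≤ k}:
g(0) = mex{} = 0
g(1) = mex{} = 0
g(2) = mex{} = 0
g(3) = mex{} = 0
g(4) = mex{0} = 1
g(5) = mex{0} = 1
g(6) = mex{0} = 1
g(7) = mex{0} = 1
g(8) = mex{0,1} = 2
So g(8) = 2.
By the Sprague-Grundy theorem, the Grundy value of a sum of independent games is the XOR of the component values.
Combined value = 2 ⊕ 4 ⊕ 2 = 4.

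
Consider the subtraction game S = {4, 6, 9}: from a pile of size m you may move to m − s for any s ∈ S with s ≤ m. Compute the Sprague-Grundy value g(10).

Compute g(0), g(1), … for moves {4, 6, 9}:
g(0) = mex{} = 0
g(1) = mex{} = 0
g(2) = mex{} = 0
g(3) = mex{} = 0
g(4) = mex{0} = 1
g(5) = mex{0} = 1
g(6) = mex{0} = 1
g(7) = mex{0} = 1
g(8) = mex{0,1} = 2
g(9) = mex{0,1} = 2
g(10) = mex{0,1} = 2
So g(10) = 2.

2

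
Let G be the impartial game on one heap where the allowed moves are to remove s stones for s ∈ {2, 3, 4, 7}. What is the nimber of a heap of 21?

2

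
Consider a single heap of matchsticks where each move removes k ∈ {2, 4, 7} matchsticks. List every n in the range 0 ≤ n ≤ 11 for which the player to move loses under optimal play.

Compute g(0), g(1), … for moves {2, 4, 7}:
g(0) = mex{} = 0
g(1) = mex{} = 0
g(2) = mex{0} = 1
g(3) = mex{0} = 1
g(4) = mex{0,1} = 2
g(5) = mex{0,1} = 2
g(6) = mex{1,2} = 0
g(7) = mex{0,1,2} = 3
g(8) = mex{0,2} = 1
g(9) = mex{1,2,3} = 0
g(10) = mex{0,1} = 2
g(11) = mex{0,2,3} = 1
The P-positions (g = 0) in 0..11 are 0, 1, 6, 9.

0, 1, 6, 9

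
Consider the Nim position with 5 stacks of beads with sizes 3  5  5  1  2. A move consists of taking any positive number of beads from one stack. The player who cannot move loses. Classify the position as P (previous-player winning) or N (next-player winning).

Write each in binary and XOR column by column:
  011  (3)
  101  (5)
  101  (5)
  001  (1)
  010  (2)
  ---
  000  (0)
The nim-sum is 0, so this is a P-position: the player to move is in a losing position under optimal play.

P-position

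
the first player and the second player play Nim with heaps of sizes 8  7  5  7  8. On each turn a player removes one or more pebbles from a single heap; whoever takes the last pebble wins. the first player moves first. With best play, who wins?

Bitwise XOR of the heap sizes:
  1000  (8)
  0111  (7)
  0101  (5)
  0111  (7)
  1000  (8)
  ----
  0101  (5)
The nim-sum is 5 ≠ 0, so this is an N-position: the player to move can win; the first player has a winning move.

the first player wins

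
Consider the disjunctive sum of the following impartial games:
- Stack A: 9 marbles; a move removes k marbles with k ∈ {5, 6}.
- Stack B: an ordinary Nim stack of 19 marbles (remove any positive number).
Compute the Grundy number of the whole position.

18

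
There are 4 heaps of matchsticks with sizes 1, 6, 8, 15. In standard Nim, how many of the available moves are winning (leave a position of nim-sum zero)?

0

Nim-sum: 1 ⊕ 6 ⊕ 8 ⊕ 15 = 0.
The nim-sum is already 0, so every move leaves a nonzero nim-sum — there are no winning moves.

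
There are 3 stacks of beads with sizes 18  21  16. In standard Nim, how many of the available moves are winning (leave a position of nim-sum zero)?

3

Nim-sum: 18 XOR 21 XOR 16 = 23.
The overall nim-sum is X = 23. A stack of size p has a winning move iff p XOR X < p (reduce it to p XOR X).
  18: 18 XOR 23 = 5 < 18 — winning move (to 5).
  21: 21 XOR 23 = 2 < 21 — winning move (to 2).
  16: 16 XOR 23 = 7 < 16 — winning move (to 7).
That gives 3 winning moves.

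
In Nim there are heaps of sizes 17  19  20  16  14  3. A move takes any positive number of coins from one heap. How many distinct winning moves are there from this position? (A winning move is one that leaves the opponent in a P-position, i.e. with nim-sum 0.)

1

Write each in binary and XOR column by column:
  10001  (17)
  10011  (19)
  10100  (20)
  10000  (16)
  01110  (14)
  00011  (3)
  -----
  01011  (11)
The overall nim-sum is X = 11. A heap of size p has a winning move iff p XOR X < p (reduce it to p XOR X).
  17: 17 XOR 11 = 26 ≥ 17 — no move.
  19: 19 XOR 11 = 24 ≥ 19 — no move.
  20: 20 XOR 11 = 31 ≥ 20 — no move.
  16: 16 XOR 11 = 27 ≥ 16 — no move.
  14: 14 XOR 11 = 5 < 14 — winning move (to 5).
  3: 3 XOR 11 = 8 ≥ 3 — no move.
That gives 1 winning move.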